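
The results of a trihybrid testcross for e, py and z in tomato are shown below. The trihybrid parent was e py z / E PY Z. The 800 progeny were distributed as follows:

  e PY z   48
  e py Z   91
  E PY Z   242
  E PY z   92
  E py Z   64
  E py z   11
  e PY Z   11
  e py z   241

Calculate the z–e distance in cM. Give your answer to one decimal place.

The two rarest classes, E py z and e PY Z, are the double crossovers. Comparing them with the parentals, only the e allele has switched, so e is the middle locus and the order is z – e – py.
Crossovers in the z–e interval produce the single-crossover classes e py Z and E PY z (91 + 92 = 183) plus the double crossovers (22).
RF(z–e) = (183 + 22) / 800 = 205/800 = 0.2562 → 25.6 cM.

25.6 cM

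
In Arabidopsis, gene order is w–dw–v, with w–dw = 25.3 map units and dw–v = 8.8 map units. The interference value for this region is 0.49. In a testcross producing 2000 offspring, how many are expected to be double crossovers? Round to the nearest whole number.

23

Map distances give recombination frequencies of 0.253 and 0.088 for the two intervals.
With interference 0.49 (so coincidence = 0.51), expected double-crossover frequency = 0.253 × 0.088 × 0.51 = 0.01135.
Expected number = 0.01135 × 2000 = 22.71 ≈ 23.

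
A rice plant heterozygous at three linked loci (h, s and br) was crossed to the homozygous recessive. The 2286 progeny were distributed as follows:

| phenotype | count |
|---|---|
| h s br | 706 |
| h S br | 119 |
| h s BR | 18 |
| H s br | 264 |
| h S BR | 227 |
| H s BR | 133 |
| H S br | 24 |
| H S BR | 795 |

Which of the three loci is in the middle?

br

The two most frequent reciprocal classes, h s br and H S BR, are the parental types, so the F1 was h s br / H S BR.
The two rarest classes, h s BR and H S br, are the double crossovers. Comparing them with the parentals, only the br allele has switched, so br is the middle locus and the order is h – br – s.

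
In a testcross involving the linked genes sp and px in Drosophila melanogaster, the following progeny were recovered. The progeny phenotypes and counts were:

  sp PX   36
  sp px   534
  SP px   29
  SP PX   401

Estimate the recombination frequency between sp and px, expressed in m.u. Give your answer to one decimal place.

The two most frequent classes, SP PX (401) and sp px (534), are the parental types, so the F1 was SP PX / sp px.
The recombinant classes are SP px and sp PX: 29 + 36 = 65.
Recombination frequency = 65/1000 = 0.0650 ≈ 6.5%, i.e. 6.5 m.u.

6.5 m.u.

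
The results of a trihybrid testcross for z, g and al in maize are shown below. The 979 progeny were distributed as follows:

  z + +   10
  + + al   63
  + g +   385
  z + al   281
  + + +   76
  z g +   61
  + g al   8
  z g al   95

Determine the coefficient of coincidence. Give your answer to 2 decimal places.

0.66

The two most frequent reciprocal classes, z + al and + g +, are the parental types, so the F1 was z + al / + g +.
The two rarest classes, z + + and + g al, are the double crossovers. Comparing them with the parentals, only the al allele has switched, so al is the middle locus and the order is z – al – g.
z–al: (124 + 18)/979 = 0.1450; al–g: (171 + 18)/979 = 0.1931.
Expected DCO frequency = 0.1450 × 0.1931 ≈ 0.02800; observed = 18/979 ≈ 0.01839.
Coefficient of coincidence = 0.01839/0.02800 ≈ 0.66.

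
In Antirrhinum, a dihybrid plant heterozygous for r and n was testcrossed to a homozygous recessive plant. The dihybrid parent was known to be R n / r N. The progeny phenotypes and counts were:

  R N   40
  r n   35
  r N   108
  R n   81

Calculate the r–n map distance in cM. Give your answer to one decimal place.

28.4 cM

The recombinant classes are R N and r n: 40 + 35 = 75.
Recombination frequency = 75/264 = 0.2841 ≈ 28.4%, i.e. 28.4 cM.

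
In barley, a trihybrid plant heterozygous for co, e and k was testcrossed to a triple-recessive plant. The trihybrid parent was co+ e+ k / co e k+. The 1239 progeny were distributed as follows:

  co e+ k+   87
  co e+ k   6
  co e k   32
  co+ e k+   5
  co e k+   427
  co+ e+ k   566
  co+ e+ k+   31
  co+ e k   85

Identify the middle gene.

co

The two rarest classes, co e+ k and co+ e k+, are the double crossovers. Comparing them with the parentals, only the co allele has switched, so co is the middle locus and the order is e – co – k.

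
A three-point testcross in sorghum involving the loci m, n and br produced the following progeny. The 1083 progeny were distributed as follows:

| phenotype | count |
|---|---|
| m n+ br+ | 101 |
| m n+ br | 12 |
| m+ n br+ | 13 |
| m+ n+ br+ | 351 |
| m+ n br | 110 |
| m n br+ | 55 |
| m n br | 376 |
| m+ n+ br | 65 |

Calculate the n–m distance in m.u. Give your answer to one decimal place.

21.8 m.u.

The two most frequent reciprocal classes, m n br and m+ n+ br+, are the parental types, so the F1 was m n br / m+ n+ br+.
The two rarest classes, m n+ br and m+ n br+, are the double crossovers. Comparing them with the parentals, only the n allele has switched, so n is the middle locus and the order is br – n – m.
Crossovers in the n–m interval produce the single-crossover classes m+ n br and m n+ br+ (110 + 101 = 211) plus the double crossovers (25).
RF(n–m) = (211 + 25) / 1083 = 236/1083 = 0.2179 → 21.8 m.u.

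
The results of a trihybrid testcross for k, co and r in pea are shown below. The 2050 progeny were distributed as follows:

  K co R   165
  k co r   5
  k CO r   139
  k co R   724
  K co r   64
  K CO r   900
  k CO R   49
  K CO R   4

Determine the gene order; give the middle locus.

r

The two most frequent reciprocal classes, K CO r and k co R, are the parental types, so the F1 was K CO r / k co R.
The two rarest classes, K CO R and k co r, are the double crossovers. Comparing them with the parentals, only the r allele has switched, so r is the middle locus and the order is co – r – k.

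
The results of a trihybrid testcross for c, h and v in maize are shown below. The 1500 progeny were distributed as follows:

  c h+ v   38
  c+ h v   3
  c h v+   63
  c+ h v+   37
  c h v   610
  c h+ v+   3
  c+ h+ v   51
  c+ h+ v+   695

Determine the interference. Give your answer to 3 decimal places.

0.074

The two most frequent reciprocal classes, c+ h+ v+ and c h v, are the parental types, so the F1 was c+ h+ v+ / c h v.
The two rarest classes, c h+ v+ and c+ h v, are the double crossovers. Comparing them with the parentals, only the c allele has switched, so c is the middle locus and the order is v – c – h.
v–c: (114 + 6)/1500 = 0.0800; c–h: (75 + 6)/1500 = 0.0540.
Expected DCO frequency = 0.0800 × 0.0540 ≈ 0.00432; observed = 6/1500 ≈ 0.00400.
Coefficient of coincidence = 0.00400/0.00432 ≈ 0.926; interference = 1 − 0.926 = 0.074.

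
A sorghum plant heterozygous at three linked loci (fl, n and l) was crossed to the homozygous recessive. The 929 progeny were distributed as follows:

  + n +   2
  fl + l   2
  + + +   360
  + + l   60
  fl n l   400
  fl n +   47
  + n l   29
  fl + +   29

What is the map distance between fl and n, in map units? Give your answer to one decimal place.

6.7 map units

The two most frequent reciprocal classes, fl n l and + + +, are the parental types, so the F1 was fl n l / + + +.
The two rarest classes, fl + l and + n +, are the double crossovers. Comparing them with the parentals, only the n allele has switched, so n is the middle locus and the order is fl – n – l.
Crossovers in the fl–n interval produce the single-crossover classes + n l and fl + + (29 + 29 = 58) plus the double crossovers (4).
RF(fl–n) = (58 + 4) / 929 = 62/929 = 0.0667 → 6.7 map units.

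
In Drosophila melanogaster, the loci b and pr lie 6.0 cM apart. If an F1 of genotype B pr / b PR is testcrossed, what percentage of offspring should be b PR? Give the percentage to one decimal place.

A map distance of 6.0 cM corresponds to a recombination frequency of 0.060.
The F1 is B pr / b PR, so b PR is a parental gamete class with expected frequency (1 − r)/2 = 0.940/2 = 0.4700.
That is 0.4700 = 47.0% of the progeny.

47.0%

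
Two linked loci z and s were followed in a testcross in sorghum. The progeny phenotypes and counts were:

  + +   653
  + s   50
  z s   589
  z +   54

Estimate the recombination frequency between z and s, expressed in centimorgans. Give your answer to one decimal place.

7.7 centimorgans

The two most frequent classes, + + (653) and z s (589), are the parental types, so the F1 was + + / z s.
The recombinant classes are + s and z +: 50 + 54 = 104.
Recombination frequency = 104/1346 = 0.0773 ≈ 7.7%, i.e. 7.7 centimorgans.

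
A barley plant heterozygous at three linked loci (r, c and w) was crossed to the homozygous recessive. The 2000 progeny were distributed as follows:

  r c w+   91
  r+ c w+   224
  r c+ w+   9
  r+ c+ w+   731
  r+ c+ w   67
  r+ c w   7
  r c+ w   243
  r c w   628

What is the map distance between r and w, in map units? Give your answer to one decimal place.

The two most frequent reciprocal classes, r c w and r+ c+ w+, are the parental types, so the F1 was r c w / r+ c+ w+.
The two rarest classes, r+ c w and r c+ w+, are the double crossovers. Comparing them with the parentals, only the r allele has switched, so r is the middle locus and the order is w – r – c.
Crossovers in the w–r interval produce the single-crossover classes r c w+ and r+ c+ w (91 + 67 = 158) plus the double crossovers (16).
RF(w–r) = (158 + 16) / 2000 = 174/2000 = 0.0870 → 8.7 map units.

8.7 map units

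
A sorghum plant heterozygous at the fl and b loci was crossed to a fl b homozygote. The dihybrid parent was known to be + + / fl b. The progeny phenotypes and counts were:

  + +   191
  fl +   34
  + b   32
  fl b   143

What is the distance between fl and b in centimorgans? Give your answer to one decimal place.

16.5 centimorgans

The recombinant classes are + b and fl +: 32 + 34 = 66.
Recombination frequency = 66/400 = 0.1650 ≈ 16.5%, i.e. 16.5 centimorgans.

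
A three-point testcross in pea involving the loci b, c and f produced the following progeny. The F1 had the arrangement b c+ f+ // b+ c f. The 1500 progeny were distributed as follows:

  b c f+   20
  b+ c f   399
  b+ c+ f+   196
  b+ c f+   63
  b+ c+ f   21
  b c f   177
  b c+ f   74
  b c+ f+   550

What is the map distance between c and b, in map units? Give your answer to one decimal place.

27.6 map units

The two rarest classes, b c f+ and b+ c+ f, are the double crossovers. Comparing them with the parentals, only the c allele has switched, so c is the middle locus and the order is f – c – b.
Crossovers in the c–b interval produce the single-crossover classes b+ c+ f+ and b c f (196 + 177 = 373) plus the double crossovers (41).
RF(c–b) = (373 + 41) / 1500 = 414/1500 = 0.2760 → 27.6 map units.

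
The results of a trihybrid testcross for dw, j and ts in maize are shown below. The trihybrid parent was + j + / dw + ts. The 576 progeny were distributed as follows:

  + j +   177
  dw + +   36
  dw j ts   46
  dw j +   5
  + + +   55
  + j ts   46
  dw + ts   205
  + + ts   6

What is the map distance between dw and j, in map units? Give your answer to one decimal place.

The two rarest classes, dw j + and + + ts, are the double crossovers. Comparing them with the parentals, only the dw allele has switched, so dw is the middle locus and the order is ts – dw – j.
Crossovers in the dw–j interval produce the single-crossover classes + + + and dw j ts (55 + 46 = 101) plus the double crossovers (11).
RF(dw–j) = (101 + 11) / 576 = 112/576 = 0.1944 → 19.4 map units.

19.4 map units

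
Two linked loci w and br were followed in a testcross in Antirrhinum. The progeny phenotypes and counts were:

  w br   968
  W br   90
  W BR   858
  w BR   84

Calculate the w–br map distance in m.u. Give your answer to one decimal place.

8.7 m.u.

The two most frequent classes, W BR (858) and w br (968), are the parental types, so the F1 was W BR / w br.
The recombinant classes are W br and w BR: 90 + 84 = 174.
Recombination frequency = 174/2000 = 0.0870 ≈ 8.7%, i.e. 8.7 m.u.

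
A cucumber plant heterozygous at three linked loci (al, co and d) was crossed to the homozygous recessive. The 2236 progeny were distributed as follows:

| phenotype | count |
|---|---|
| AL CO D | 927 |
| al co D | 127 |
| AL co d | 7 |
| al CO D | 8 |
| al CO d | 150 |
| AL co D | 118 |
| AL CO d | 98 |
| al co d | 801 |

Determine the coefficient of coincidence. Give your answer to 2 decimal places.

0.49

The two most frequent reciprocal classes, AL CO D and al co d, are the parental types, so the F1 was AL CO D / al co d.
The two rarest classes, al CO D and AL co d, are the double crossovers. Comparing them with the parentals, only the al allele has switched, so al is the middle locus and the order is d – al – co.
d–al: (225 + 15)/2236 = 0.1073; al–co: (268 + 15)/2236 = 0.1266.
Expected DCO frequency = 0.1073 × 0.1266 ≈ 0.01358; observed = 15/2236 ≈ 0.00671.
Coefficient of coincidence = 0.00671/0.01358 ≈ 0.49.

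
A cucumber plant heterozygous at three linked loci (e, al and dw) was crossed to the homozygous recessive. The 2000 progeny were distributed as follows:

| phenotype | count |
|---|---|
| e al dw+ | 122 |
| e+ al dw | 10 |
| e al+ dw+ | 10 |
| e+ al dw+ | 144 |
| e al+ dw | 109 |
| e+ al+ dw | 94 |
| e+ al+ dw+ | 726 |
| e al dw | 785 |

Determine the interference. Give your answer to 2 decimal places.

The two most frequent reciprocal classes, e al dw and e+ al+ dw+, are the parental types, so the F1 was e al dw / e+ al+ dw+.
The two rarest classes, e+ al dw and e al+ dw+, are the double crossovers. Comparing them with the parentals, only the e allele has switched, so e is the middle locus and the order is al – e – dw.
al–e: (253 + 20)/2000 = 0.1365; e–dw: (216 + 20)/2000 = 0.1180.
Expected DCO frequency = 0.1365 × 0.1180 ≈ 0.01611; observed = 20/2000 ≈ 0.01000.
Coefficient of coincidence = 0.01000/0.01611 ≈ 0.62; interference = 1 − 0.62 = 0.38.

0.38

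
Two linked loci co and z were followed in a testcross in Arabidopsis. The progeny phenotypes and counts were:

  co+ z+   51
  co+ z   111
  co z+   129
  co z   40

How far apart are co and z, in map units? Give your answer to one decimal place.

The two most frequent classes, co+ z (111) and co z+ (129), are the parental types, so the F1 was co+ z / co z+.
The recombinant classes are co+ z+ and co z: 51 + 40 = 91.
Recombination frequency = 91/331 = 0.2749 ≈ 27.5%, i.e. 27.5 map units.

27.5 map units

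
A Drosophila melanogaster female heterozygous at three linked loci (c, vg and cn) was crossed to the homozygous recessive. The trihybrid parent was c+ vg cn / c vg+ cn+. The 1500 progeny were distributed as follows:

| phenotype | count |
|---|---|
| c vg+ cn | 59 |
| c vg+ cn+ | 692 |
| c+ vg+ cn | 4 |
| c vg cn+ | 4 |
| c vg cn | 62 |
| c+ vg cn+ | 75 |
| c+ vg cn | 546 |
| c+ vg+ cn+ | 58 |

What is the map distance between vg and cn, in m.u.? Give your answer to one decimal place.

The two rarest classes, c+ vg+ cn and c vg cn+, are the double crossovers. Comparing them with the parentals, only the vg allele has switched, so vg is the middle locus and the order is c – vg – cn.
Crossovers in the vg–cn interval produce the single-crossover classes c+ vg cn+ and c vg+ cn (75 + 59 = 134) plus the double crossovers (8).
RF(vg–cn) = (134 + 8) / 1500 = 142/1500 = 0.0947 → 9.5 m.u.

9.5 m.u.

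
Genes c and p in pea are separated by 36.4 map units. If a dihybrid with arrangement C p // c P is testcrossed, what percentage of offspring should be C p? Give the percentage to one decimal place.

A map distance of 36.4 map units corresponds to a recombination frequency of 0.364.
The F1 is C p / c P, so C p is a parental gamete class with expected frequency (1 − r)/2 = 0.636/2 = 0.3180.
That is 0.3180 = 31.8% of the progeny.

31.8%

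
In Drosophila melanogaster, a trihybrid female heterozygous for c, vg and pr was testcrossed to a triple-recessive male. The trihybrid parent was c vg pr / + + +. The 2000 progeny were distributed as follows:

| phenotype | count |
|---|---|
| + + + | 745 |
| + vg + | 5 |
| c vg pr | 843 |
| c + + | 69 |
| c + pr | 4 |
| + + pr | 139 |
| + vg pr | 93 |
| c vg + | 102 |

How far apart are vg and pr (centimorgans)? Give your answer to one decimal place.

12.5 centimorgans

The two rarest classes, c + pr and + vg +, are the double crossovers. Comparing them with the parentals, only the vg allele has switched, so vg is the middle locus and the order is pr – vg – c.
Crossovers in the pr–vg interval produce the single-crossover classes c vg + and + + pr (102 + 139 = 241) plus the double crossovers (9).
RF(pr–vg) = (241 + 9) / 2000 = 250/2000 = 0.1250 → 12.5 centimorgans.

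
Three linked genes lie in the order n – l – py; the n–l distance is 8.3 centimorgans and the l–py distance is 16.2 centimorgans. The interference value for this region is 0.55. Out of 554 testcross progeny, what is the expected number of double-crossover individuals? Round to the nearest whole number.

Map distances give recombination frequencies of 0.083 and 0.162 for the two intervals.
With interference 0.55 (so coincidence = 0.45), expected double-crossover frequency = 0.083 × 0.162 × 0.45 = 0.00605.
Expected number = 0.00605 × 554 = 3.35 ≈ 3.

3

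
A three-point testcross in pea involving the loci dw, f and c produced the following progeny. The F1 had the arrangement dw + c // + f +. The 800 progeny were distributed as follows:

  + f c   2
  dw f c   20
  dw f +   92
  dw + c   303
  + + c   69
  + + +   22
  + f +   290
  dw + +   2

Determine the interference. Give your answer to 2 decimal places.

The two rarest classes, dw + + and + f c, are the double crossovers. Comparing them with the parentals, only the c allele has switched, so c is the middle locus and the order is dw – c – f.
dw–c: (161 + 4)/800 = 0.2062; c–f: (42 + 4)/800 = 0.0575.
Expected DCO frequency = 0.2062 × 0.0575 ≈ 0.01186; observed = 4/800 ≈ 0.00500.
Coefficient of coincidence = 0.00500/0.01186 ≈ 0.42; interference = 1 − 0.42 = 0.58.

0.58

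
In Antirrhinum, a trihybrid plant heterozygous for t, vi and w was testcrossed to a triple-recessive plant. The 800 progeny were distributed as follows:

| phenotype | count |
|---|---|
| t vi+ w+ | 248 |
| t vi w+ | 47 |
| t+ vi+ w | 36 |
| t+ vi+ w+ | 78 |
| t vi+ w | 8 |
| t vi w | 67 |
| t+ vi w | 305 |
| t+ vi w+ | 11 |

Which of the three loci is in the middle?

The two most frequent reciprocal classes, t+ vi w and t vi+ w+, are the parental types, so the F1 was t+ vi w / t vi+ w+.
The two rarest classes, t+ vi w+ and t vi+ w, are the double crossovers. Comparing them with the parentals, only the w allele has switched, so w is the middle locus and the order is vi – w – t.

w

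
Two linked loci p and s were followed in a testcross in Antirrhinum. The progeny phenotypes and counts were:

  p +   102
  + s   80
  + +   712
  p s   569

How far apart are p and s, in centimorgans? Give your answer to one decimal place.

The two most frequent classes, + + (712) and p s (569), are the parental types, so the F1 was + + / p s.
The recombinant classes are + s and p +: 80 + 102 = 182.
Recombination frequency = 182/1463 = 0.1244 ≈ 12.4%, i.e. 12.4 centimorgans.

12.4 centimorgans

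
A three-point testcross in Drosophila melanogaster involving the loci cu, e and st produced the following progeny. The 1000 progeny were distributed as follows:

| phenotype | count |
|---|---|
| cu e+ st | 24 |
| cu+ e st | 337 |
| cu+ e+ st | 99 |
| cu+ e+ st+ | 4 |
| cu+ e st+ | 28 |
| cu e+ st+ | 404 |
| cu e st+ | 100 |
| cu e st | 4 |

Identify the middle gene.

The two most frequent reciprocal classes, cu+ e st and cu e+ st+, are the parental types, so the F1 was cu+ e st / cu e+ st+.
The two rarest classes, cu e st and cu+ e+ st+, are the double crossovers. Comparing them with the parentals, only the cu allele has switched, so cu is the middle locus and the order is e – cu – st.

cu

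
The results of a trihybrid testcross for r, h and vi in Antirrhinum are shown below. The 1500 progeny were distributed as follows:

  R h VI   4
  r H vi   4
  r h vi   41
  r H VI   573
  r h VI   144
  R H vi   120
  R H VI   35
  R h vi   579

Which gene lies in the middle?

vi

The two most frequent reciprocal classes, R h vi and r H VI, are the parental types, so the F1 was R h vi / r H VI.
The two rarest classes, R h VI and r H vi, are the double crossovers. Comparing them with the parentals, only the vi allele has switched, so vi is the middle locus and the order is h – vi – r.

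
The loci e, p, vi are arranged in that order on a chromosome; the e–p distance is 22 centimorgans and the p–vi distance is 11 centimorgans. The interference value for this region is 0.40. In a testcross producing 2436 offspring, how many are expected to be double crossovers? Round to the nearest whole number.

Map distances give recombination frequencies of 0.220 and 0.110 for the two intervals.
With interference 0.40 (so coincidence = 0.60), expected double-crossover frequency = 0.220 × 0.110 × 0.60 = 0.01452.
Expected number = 0.01452 × 2436 = 35.37 ≈ 35.

35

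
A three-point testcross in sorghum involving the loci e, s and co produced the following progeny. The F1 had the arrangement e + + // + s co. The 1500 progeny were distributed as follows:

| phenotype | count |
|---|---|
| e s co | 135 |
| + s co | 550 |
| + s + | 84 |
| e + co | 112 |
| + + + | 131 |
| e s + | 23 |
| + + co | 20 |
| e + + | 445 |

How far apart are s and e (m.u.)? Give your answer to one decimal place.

20.6 m.u.

The two rarest classes, e s + and + + co, are the double crossovers. Comparing them with the parentals, only the s allele has switched, so s is the middle locus and the order is e – s – co.
Crossovers in the e–s interval produce the single-crossover classes + + + and e s co (131 + 135 = 266) plus the double crossovers (43).
RF(e–s) = (266 + 43) / 1500 = 309/1500 = 0.2060 → 20.6 m.u.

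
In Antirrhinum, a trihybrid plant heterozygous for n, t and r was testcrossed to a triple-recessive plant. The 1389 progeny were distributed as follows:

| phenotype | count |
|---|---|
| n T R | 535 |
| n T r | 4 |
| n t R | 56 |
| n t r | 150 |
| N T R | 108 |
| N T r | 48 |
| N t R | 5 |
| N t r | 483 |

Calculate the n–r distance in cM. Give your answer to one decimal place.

The two most frequent reciprocal classes, N t r and n T R, are the parental types, so the F1 was N t r / n T R.
The two rarest classes, N t R and n T r, are the double crossovers. Comparing them with the parentals, only the r allele has switched, so r is the middle locus and the order is t – r – n.
Crossovers in the r–n interval produce the single-crossover classes n t r and N T R (150 + 108 = 258) plus the double crossovers (9).
RF(r–n) = (258 + 9) / 1389 = 267/1389 = 0.1922 → 19.2 cM.

19.2 cM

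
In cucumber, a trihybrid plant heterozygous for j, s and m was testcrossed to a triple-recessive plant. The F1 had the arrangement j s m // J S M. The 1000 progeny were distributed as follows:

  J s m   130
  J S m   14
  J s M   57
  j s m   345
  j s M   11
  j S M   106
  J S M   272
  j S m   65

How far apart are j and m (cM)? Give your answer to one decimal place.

26.1 cM

The two rarest classes, j s M and J S m, are the double crossovers. Comparing them with the parentals, only the m allele has switched, so m is the middle locus and the order is s – m – j.
Crossovers in the m–j interval produce the single-crossover classes J s m and j S M (130 + 106 = 236) plus the double crossovers (25).
RF(m–j) = (236 + 25) / 1000 = 261/1000 = 0.2610 → 26.1 cM.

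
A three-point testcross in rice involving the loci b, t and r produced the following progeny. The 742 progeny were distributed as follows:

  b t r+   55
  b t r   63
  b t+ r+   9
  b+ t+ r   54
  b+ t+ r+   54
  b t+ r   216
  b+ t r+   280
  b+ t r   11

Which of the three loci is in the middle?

The two most frequent reciprocal classes, b t+ r and b+ t r+, are the parental types, so the F1 was b t+ r / b+ t r+.
The two rarest classes, b t+ r+ and b+ t r, are the double crossovers. Comparing them with the parentals, only the r allele has switched, so r is the middle locus and the order is b – r – t.

r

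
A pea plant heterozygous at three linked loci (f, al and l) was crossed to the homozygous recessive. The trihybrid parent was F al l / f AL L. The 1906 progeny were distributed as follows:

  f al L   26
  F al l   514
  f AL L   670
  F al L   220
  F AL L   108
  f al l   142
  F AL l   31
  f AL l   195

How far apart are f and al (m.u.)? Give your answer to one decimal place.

The two rarest classes, F AL l and f al L, are the double crossovers. Comparing them with the parentals, only the al allele has switched, so al is the middle locus and the order is f – al – l.
Crossovers in the f–al interval produce the single-crossover classes f al l and F AL L (142 + 108 = 250) plus the double crossovers (57).
RF(f–al) = (250 + 57) / 1906 = 307/1906 = 0.1611 → 16.1 m.u.

16.1 m.u.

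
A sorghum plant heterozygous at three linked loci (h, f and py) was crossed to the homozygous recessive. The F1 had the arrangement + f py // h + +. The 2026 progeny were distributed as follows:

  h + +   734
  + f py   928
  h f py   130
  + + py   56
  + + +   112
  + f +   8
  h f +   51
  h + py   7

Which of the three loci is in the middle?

The two rarest classes, + f + and h + py, are the double crossovers. Comparing them with the parentals, only the py allele has switched, so py is the middle locus and the order is h – py – f.

py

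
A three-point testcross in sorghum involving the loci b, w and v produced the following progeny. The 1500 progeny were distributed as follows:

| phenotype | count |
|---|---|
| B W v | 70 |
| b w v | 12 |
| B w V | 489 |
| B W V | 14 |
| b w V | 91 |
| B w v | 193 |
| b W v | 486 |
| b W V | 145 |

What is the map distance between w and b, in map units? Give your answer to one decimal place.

The two most frequent reciprocal classes, b W v and B w V, are the parental types, so the F1 was b W v / B w V.
The two rarest classes, b w v and B W V, are the double crossovers. Comparing them with the parentals, only the w allele has switched, so w is the middle locus and the order is v – w – b.
Crossovers in the w–b interval produce the single-crossover classes B W v and b w V (70 + 91 = 161) plus the double crossovers (26).
RF(w–b) = (161 + 26) / 1500 = 187/1500 = 0.1247 → 12.5 map units.

12.5 map units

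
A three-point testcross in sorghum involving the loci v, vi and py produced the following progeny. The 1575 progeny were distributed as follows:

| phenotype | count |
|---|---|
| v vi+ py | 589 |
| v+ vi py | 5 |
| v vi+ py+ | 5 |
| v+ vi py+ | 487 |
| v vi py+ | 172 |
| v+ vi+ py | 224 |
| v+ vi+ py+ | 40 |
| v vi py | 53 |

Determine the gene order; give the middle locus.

py

The two most frequent reciprocal classes, v vi+ py and v+ vi py+, are the parental types, so the F1 was v vi+ py / v+ vi py+.
The two rarest classes, v vi+ py+ and v+ vi py, are the double crossovers. Comparing them with the parentals, only the py allele has switched, so py is the middle locus and the order is v – py – vi.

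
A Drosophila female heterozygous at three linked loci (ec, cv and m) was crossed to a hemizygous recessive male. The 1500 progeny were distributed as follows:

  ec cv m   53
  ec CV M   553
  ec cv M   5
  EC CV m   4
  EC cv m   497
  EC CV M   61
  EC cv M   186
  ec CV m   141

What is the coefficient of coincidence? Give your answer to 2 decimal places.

0.33

The two most frequent reciprocal classes, ec CV M and EC cv m, are the parental types, so the F1 was ec CV M / EC cv m.
The two rarest classes, ec cv M and EC CV m, are the double crossovers. Comparing them with the parentals, only the cv allele has switched, so cv is the middle locus and the order is ec – cv – m.
ec–cv: (114 + 9)/1500 = 0.0820; cv–m: (327 + 9)/1500 = 0.2240.
Expected DCO frequency = 0.0820 × 0.2240 ≈ 0.01837; observed = 9/1500 ≈ 0.00600.
Coefficient of coincidence = 0.00600/0.01837 ≈ 0.33.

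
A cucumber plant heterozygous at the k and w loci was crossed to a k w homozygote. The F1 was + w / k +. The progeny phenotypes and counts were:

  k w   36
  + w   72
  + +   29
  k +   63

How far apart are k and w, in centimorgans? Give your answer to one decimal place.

32.5 centimorgans

The recombinant classes are + + and k w: 29 + 36 = 65.
Recombination frequency = 65/200 = 0.3250 ≈ 32.5%, i.e. 32.5 centimorgans.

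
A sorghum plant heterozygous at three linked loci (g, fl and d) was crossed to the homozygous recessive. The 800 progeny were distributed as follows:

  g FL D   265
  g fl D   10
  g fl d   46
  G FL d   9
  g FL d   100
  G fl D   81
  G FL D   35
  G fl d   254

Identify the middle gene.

fl

The two most frequent reciprocal classes, G fl d and g FL D, are the parental types, so the F1 was G fl d / g FL D.
The two rarest classes, G FL d and g fl D, are the double crossovers. Comparing them with the parentals, only the fl allele has switched, so fl is the middle locus and the order is g – fl – d.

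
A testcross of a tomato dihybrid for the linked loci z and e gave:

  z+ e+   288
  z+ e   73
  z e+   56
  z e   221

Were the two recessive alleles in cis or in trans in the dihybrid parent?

The two most frequent classes are z+ e+ (288) and z e (221); these are the parental (non-recombinant) types.
So the F1 carried z+ e+ on one chromosome and z e on the other — the recessive alleles are on the same chromosome (cis / coupling).

cis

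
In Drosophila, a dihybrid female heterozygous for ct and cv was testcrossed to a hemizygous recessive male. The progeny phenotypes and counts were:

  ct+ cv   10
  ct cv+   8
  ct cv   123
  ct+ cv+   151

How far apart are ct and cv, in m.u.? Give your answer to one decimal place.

6.2 m.u.

The two most frequent classes, ct+ cv+ (151) and ct cv (123), are the parental types, so the F1 was ct+ cv+ / ct cv.
The recombinant classes are ct+ cv and ct cv+: 10 + 8 = 18.
Recombination frequency = 18/292 = 0.0616 ≈ 6.2%, i.e. 6.2 m.u.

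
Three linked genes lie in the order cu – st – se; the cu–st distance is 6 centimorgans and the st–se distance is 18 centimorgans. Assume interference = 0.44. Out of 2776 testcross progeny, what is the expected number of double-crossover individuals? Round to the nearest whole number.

17

Map distances give recombination frequencies of 0.060 and 0.180 for the two intervals.
With interference 0.44 (so coincidence = 0.56), expected double-crossover frequency = 0.060 × 0.180 × 0.56 = 0.00605.
Expected number = 0.00605 × 2776 = 16.79 ≈ 17.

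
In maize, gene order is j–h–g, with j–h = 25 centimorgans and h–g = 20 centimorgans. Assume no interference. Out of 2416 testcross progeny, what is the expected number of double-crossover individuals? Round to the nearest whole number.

121

Map distances give recombination frequencies of 0.250 and 0.200 for the two intervals.
With no interference, expected double-crossover frequency = 0.250 × 0.200 = 0.05000.
Expected number = 0.05000 × 2416 = 120.80 ≈ 121.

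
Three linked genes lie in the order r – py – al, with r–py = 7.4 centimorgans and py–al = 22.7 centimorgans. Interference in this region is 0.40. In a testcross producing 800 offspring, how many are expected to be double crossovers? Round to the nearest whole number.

8

Map distances give recombination frequencies of 0.074 and 0.227 for the two intervals.
With interference 0.40 (so coincidence = 0.60), expected double-crossover frequency = 0.074 × 0.227 × 0.60 = 0.01008.
Expected number = 0.01008 × 800 = 8.06 ≈ 8.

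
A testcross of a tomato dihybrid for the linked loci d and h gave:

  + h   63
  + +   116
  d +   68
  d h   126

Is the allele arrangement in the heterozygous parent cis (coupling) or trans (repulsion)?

cis

The two most frequent classes are + + (116) and d h (126); these are the parental (non-recombinant) types.
So the F1 carried + + on one chromosome and d h on the other — the recessive alleles are on the same chromosome (cis / coupling).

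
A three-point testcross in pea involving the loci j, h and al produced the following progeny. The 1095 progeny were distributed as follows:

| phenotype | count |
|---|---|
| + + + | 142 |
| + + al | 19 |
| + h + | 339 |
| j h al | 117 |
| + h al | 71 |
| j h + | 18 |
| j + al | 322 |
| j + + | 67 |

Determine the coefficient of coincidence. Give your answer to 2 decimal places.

0.78

The two most frequent reciprocal classes, + h + and j + al, are the parental types, so the F1 was + h + / j + al.
The two rarest classes, j h + and + + al, are the double crossovers. Comparing them with the parentals, only the j allele has switched, so j is the middle locus and the order is h – j – al.
h–j: (259 + 37)/1095 = 0.2703; j–al: (138 + 37)/1095 = 0.1598.
Expected DCO frequency = 0.2703 × 0.1598 ≈ 0.04319; observed = 37/1095 ≈ 0.03379.
Coefficient of coincidence = 0.03379/0.04319 ≈ 0.78.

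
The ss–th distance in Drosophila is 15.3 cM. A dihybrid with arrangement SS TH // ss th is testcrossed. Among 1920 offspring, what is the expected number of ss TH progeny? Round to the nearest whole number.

147

A map distance of 15.3 cM corresponds to a recombination frequency of 0.153.
The F1 is SS TH / ss th, so ss TH is a recombinant gamete class with expected frequency r/2 = 0.153/2 = 0.0765.
Expected number = 0.0765 × 1920 = 146.88 ≈ 147.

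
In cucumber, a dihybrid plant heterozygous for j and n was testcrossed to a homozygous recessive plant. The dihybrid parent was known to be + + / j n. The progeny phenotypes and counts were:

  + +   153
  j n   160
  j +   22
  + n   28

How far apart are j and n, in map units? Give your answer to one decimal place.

The recombinant classes are + n and j +: 28 + 22 = 50.
Recombination frequency = 50/363 = 0.1377 ≈ 13.8%, i.e. 13.8 map units.

13.8 map units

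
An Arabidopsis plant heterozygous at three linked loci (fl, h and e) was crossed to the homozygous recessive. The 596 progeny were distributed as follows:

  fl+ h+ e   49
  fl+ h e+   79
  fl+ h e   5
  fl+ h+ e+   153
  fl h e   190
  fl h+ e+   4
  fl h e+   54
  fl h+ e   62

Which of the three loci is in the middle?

The two most frequent reciprocal classes, fl+ h+ e+ and fl h e, are the parental types, so the F1 was fl+ h+ e+ / fl h e.
The two rarest classes, fl h+ e+ and fl+ h e, are the double crossovers. Comparing them with the parentals, only the fl allele has switched, so fl is the middle locus and the order is e – fl – h.

fl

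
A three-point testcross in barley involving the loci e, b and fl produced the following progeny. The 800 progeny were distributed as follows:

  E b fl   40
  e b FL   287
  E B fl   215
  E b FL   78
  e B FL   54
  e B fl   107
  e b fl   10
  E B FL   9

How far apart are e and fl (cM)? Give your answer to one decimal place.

The two most frequent reciprocal classes, e b FL and E B fl, are the parental types, so the F1 was e b FL / E B fl.
The two rarest classes, e b fl and E B FL, are the double crossovers. Comparing them with the parentals, only the fl allele has switched, so fl is the middle locus and the order is b – fl – e.
Crossovers in the fl–e interval produce the single-crossover classes E b FL and e B fl (78 + 107 = 185) plus the double crossovers (19).
RF(fl–e) = (185 + 19) / 800 = 204/800 = 0.2550 → 25.5 cM.

25.5 cM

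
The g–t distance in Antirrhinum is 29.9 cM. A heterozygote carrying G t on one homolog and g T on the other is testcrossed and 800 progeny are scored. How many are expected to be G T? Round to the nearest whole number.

120

A map distance of 29.9 cM corresponds to a recombination frequency of 0.299.
The F1 is G t / g T, so G T is a recombinant gamete class with expected frequency r/2 = 0.299/2 = 0.1495.
Expected number = 0.1495 × 800 = 119.60 ≈ 120.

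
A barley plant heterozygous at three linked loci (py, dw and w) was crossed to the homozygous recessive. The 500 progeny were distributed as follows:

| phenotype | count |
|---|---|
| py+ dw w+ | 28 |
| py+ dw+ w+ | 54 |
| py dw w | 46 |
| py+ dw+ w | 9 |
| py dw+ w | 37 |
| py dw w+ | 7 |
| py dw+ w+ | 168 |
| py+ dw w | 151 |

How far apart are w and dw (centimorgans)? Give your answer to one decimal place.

The two most frequent reciprocal classes, py+ dw w and py dw+ w+, are the parental types, so the F1 was py+ dw w / py dw+ w+.
The two rarest classes, py+ dw+ w and py dw w+, are the double crossovers. Comparing them with the parentals, only the dw allele has switched, so dw is the middle locus and the order is w – dw – py.
Crossovers in the w–dw interval produce the single-crossover classes py+ dw w+ and py dw+ w (28 + 37 = 65) plus the double crossovers (16).
RF(w–dw) = (65 + 16) / 500 = 81/500 = 0.1620 → 16.2 centimorgans.

16.2 centimorgans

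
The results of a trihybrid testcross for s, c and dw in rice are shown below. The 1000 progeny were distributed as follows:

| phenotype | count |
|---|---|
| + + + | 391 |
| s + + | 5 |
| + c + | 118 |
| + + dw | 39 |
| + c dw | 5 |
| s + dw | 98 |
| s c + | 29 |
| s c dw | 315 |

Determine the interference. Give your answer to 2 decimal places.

0.43

The two most frequent reciprocal classes, s c dw and + + +, are the parental types, so the F1 was s c dw / + + +.
The two rarest classes, + c dw and s + +, are the double crossovers. Comparing them with the parentals, only the s allele has switched, so s is the middle locus and the order is dw – s – c.
dw–s: (68 + 10)/1000 = 0.0780; s–c: (216 + 10)/1000 = 0.2260.
Expected DCO frequency = 0.0780 × 0.2260 ≈ 0.01763; observed = 10/1000 ≈ 0.01000.
Coefficient of coincidence = 0.01000/0.01763 ≈ 0.57; interference = 1 − 0.57 = 0.43.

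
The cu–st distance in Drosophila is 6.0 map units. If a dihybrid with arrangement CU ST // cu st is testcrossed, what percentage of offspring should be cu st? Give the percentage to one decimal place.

A map distance of 6.0 map units corresponds to a recombination frequency of 0.060.
The F1 is CU ST / cu st, so cu st is a parental gamete class with expected frequency (1 − r)/2 = 0.940/2 = 0.4700.
That is 0.4700 = 47.0% of the progeny.

47.0%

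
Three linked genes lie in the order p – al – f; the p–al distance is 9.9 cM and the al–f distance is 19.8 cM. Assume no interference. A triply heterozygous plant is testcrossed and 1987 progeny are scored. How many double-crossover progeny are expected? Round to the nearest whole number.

39

Map distances give recombination frequencies of 0.099 and 0.198 for the two intervals.
With no interference, expected double-crossover frequency = 0.099 × 0.198 = 0.01960.
Expected number = 0.01960 × 1987 = 38.95 ≈ 39.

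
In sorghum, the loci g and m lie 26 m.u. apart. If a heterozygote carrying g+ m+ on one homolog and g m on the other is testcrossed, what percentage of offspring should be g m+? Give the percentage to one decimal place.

13.0%

A map distance of 26 m.u. corresponds to a recombination frequency of 0.260.
The F1 is g+ m+ / g m, so g m+ is a recombinant gamete class with expected frequency r/2 = 0.260/2 = 0.1300.
That is 0.1300 = 13.0% of the progeny.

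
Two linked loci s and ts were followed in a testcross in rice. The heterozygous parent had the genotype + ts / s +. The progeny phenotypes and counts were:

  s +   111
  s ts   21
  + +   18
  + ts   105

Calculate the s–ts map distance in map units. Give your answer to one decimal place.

15.3 map units

The recombinant classes are + + and s ts: 18 + 21 = 39.
Recombination frequency = 39/255 = 0.1529 ≈ 15.3%, i.e. 15.3 map units.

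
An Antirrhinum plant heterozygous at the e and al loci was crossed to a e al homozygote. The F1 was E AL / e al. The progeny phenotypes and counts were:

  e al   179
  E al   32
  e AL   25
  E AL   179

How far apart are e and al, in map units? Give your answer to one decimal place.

13.7 map units

The recombinant classes are E al and e AL: 32 + 25 = 57.
Recombination frequency = 57/415 = 0.1373 ≈ 13.7%, i.e. 13.7 map units.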